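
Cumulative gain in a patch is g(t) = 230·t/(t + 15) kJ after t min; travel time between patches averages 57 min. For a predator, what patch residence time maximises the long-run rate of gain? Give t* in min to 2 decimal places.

29.24 min

Optimal t* satisfies g'(t*) = g(t*)/(T + t*).
g'(t) = 230·15/(t + 15)². Setting 230·15/(t+15)² = 230t/[(t+15)(57+t)] gives 15(57+t) = t(t+15), so t² = 15×57 = 855.
t* = √855 = 29.24 min.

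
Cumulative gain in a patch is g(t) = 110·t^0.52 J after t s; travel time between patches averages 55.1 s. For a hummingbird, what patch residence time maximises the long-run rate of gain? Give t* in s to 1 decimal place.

Optimal t* satisfies g'(t*) = g(t*)/(T + t*).
g'(t) = 0.52·110·t^-0.48. Setting 0.52·110·t^-0.48 = 110·t^0.52/(55.1+t) gives 0.52(55.1+t) = t, so 0.48·t = 0.52×55.1.
t* = 0.52×55.1/0.48 = 59.69 s.

59.7 s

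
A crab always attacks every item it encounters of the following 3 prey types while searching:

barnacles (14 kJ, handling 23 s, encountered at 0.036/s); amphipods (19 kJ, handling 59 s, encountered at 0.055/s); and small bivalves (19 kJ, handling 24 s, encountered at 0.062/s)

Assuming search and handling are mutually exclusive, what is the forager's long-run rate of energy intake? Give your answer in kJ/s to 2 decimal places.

Energy encountered per unit search time: 0.036×14 + 0.055×19 + 0.062×19 = 2.727 kJ/s.
Handling time per unit search time: 0.036×23 + 0.055×59 + 0.062×24 = 5.561.
Rate = 2.727/(1 + 5.561) = 0.4156 kJ/s.

0.42 kJ/s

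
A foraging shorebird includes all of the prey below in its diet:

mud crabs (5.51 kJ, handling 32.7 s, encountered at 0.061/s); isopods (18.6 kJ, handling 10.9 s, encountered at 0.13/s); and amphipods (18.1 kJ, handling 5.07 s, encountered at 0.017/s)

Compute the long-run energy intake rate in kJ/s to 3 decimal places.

0.681 kJ/s

Energy encountered per unit search time: 0.061×5.51 + 0.13×18.6 + 0.017×18.1 = 3.062 kJ/s.
Handling time per unit search time: 0.061×32.7 + 0.13×10.9 + 0.017×5.07 = 3.498.
Rate = 3.062/(1 + 3.498) = 0.6807 kJ/s.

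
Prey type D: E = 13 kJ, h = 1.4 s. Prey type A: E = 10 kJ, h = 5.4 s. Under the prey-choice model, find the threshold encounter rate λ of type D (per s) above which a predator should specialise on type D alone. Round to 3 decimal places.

At the threshold, the rate on type D alone equals the profitability of type A: λ·13/(1 + λ·1.4) = 10/5.4 = 1.852.
Rearranging, λ(13 − 1.852×1.4) = 1.852, so λ = 1.852/10.41 = 0.1779 per s.

0.178 per s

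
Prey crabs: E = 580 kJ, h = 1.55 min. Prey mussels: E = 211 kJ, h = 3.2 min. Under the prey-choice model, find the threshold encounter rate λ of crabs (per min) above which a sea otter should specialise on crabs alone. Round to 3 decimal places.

At the threshold, the rate on crabs alone equals the profitability of mussels: λ·580/(1 + λ·1.55) = 211/3.2 = 65.94.
Rearranging, λ(580 − 65.94×1.55) = 65.94, so λ = 65.94/477.8 = 0.138 per min.

0.138 per min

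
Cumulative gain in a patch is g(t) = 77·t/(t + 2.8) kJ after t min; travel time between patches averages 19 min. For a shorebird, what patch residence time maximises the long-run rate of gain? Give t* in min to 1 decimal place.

7.3 min

Optimal t* satisfies g'(t*) = g(t*)/(T + t*).
g'(t) = 77·2.8/(t + 2.8)². Setting 77·2.8/(t+2.8)² = 77t/[(t+2.8)(19+t)] gives 2.8(19+t) = t(t+2.8), so t² = 2.8×19 = 53.2.
t* = √53.2 = 7.294 min.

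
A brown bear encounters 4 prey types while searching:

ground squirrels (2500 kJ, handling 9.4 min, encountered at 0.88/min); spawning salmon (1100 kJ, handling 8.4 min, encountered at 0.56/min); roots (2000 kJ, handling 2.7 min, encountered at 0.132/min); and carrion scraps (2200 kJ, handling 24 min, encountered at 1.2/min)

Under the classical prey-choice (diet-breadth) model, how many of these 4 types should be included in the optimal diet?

2

Profitabilities (E/h, kJ/min): roots 741, ground squirrels 266, spawning salmon 131, carrion scraps 91.7. Add prey in this order while the next type's profitability exceeds the intake rate on those already taken.
Rate on top 1: 194.6. ground squirrels: 266 > 194.6 → include.
Rate on top 2: 255.9. spawning salmon: 131 < 255.9 → exclude; stop.
Optimal diet: roots, ground squirrels — 2 of 4 types.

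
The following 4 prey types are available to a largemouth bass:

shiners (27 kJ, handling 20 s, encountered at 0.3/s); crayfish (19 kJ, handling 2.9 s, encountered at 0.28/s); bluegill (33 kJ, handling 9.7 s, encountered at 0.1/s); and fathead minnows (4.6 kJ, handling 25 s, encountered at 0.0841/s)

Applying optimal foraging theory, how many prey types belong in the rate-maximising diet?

2

Profitabilities (E/h, kJ/s): crayfish 6.55, bluegill 3.4, shiners 1.35, fathead minnows 0.184. Add prey in this order while the next type's profitability exceeds the intake rate on those already taken.
Rate on top 1: 2.936. bluegill: 3.4 > 2.936 → include.
Rate on top 2: 3.098. shiners: 1.35 < 3.098 → exclude; stop.
Optimal diet: crayfish, bluegill — 2 of 4 types.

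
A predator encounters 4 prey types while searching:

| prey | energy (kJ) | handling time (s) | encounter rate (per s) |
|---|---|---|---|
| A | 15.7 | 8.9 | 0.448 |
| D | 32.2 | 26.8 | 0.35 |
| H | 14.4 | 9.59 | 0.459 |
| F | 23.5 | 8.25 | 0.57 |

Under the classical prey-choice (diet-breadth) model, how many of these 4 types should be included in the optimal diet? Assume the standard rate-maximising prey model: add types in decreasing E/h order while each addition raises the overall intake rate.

1

E/h in descending order: F 2.85, A 1.76, H 1.5, D 1.2 kJ/s. The optimal diet is the largest prefix of this list for which every included type satisfies E_i/h_i > R on the types above it.
Rate on top 1: 2.349. A: 1.76 < 2.349 → exclude; stop.
Optimal diet: F — 1 of 4 types.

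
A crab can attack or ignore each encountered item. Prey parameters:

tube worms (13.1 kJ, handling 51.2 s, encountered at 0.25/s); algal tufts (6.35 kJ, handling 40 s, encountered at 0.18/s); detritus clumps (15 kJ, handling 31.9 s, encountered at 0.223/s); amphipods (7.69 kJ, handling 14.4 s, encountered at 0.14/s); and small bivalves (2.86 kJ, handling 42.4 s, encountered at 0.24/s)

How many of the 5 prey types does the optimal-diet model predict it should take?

E/h in descending order: amphipods 0.534, detritus clumps 0.47, tube worms 0.256, algal tufts 0.159, small bivalves 0.0675 kJ/s. The optimal diet is the largest prefix of this list for which every included type satisfies E_i/h_i > R on the types above it.
Rate on top 1: 0.357. detritus clumps: 0.47 > 0.357 → include.
Rate on top 2: 0.4365. tube worms: 0.256 < 0.4365 → exclude; stop.
Optimal diet: amphipods, detritus clumps — 2 of 5 types.

2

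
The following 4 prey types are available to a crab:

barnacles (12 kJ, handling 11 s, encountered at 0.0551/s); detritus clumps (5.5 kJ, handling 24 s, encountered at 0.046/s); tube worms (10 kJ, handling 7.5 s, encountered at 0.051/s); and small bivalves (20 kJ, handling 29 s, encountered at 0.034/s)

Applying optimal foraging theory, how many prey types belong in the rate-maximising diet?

3

E/h in descending order: tube worms 1.33, barnacles 1.09, small bivalves 0.69, detritus clumps 0.229 kJ/s. The optimal diet is the largest prefix of this list for which every included type satisfies E_i/h_i > R on the types above it.
Rate on top 1: 0.3689. barnacles: 1.09 > 0.3689 → include.
Rate on top 2: 0.589. small bivalves: 0.69 > 0.589 → include.
Rate on top 3: 0.6223. detritus clumps: 0.229 < 0.6223 → exclude; stop.
Optimal diet: tube worms, barnacles, small bivalves — 3 of 4 types.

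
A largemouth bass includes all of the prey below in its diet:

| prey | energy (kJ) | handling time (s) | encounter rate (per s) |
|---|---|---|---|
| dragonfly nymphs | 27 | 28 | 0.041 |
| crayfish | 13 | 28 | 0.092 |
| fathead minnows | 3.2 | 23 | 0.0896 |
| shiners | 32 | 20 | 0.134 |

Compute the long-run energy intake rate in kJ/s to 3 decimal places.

0.727 kJ/s

Energy encountered per unit search time: 0.041×27 + 0.092×13 + 0.0896×3.2 + 0.134×32 = 6.878 kJ/s.
Handling time per unit search time: 0.041×28 + 0.092×28 + 0.0896×23 + 0.134×20 = 8.465.
Rate = 6.878/(1 + 8.465) = 0.7267 kJ/s.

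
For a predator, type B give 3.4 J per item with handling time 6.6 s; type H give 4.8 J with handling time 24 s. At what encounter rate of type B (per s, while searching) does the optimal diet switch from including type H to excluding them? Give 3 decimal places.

0.096 per s

At the threshold, the rate on type B alone equals the profitability of type H: λ·3.4/(1 + λ·6.6) = 4.8/24 = 0.2.
Rearranging, λ(3.4 − 0.2×6.6) = 0.2, so λ = 0.2/2.08 = 0.09615 per s.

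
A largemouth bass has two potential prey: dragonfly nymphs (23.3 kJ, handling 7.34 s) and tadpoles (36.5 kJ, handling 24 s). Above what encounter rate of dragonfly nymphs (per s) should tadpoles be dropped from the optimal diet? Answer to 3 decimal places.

0.125 per s

Drop tadpoles once their profitability E₂/h₂ falls below the rate achievable on dragonfly nymphs alone: E₂/h₂ = λE₁/(1 + λh₁).
Solve for λ: λE₁h₂ = E₂(1 + λh₁) → λ(E₁h₂ − E₂h₁) = E₂ → λ = E₂/(E₁h₂ − E₂h₁).
λ = 36.5/(23.3×24 − 36.5×7.34) = 36.5/291.3 = 0.1253 per s.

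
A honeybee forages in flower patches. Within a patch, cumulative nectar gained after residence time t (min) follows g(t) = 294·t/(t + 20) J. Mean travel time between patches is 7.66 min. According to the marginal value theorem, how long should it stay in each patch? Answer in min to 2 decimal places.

12.38 min

By the marginal value theorem, leave when the instantaneous gain rate g'(t) equals the habitat-wide average g(t)/(T + t).
g'(t) = 294·20/(t + 20)². Setting 294·20/(t+20)² = 294t/[(t+20)(7.66+t)] gives 20(7.66+t) = t(t+20), so t² = 20×7.66 = 153.2.
t* = √153.2 = 12.38 min.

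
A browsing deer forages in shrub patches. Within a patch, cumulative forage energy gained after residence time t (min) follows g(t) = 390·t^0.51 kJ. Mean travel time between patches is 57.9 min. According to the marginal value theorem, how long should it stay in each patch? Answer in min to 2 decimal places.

60.26 min

By the marginal value theorem, leave when the instantaneous gain rate g'(t) equals the habitat-wide average g(t)/(T + t).
g'(t) = 0.51·390·t^-0.49. Setting 0.51·390·t^-0.49 = 390·t^0.51/(57.9+t) gives 0.51(57.9+t) = t, so 0.49·t = 0.51×57.9.
t* = 0.51×57.9/0.49 = 60.26 min.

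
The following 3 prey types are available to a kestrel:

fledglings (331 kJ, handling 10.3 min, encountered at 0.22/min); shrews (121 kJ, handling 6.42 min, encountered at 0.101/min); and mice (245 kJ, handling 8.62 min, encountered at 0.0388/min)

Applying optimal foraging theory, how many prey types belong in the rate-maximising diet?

2

Rank by E/h (kJ/min): fledglings 32.1, mice 28.4, shrews 18.8. Include each in turn until the next type's E/h falls below the running intake rate.
Rate on top 1: 22.3. mice: 28.4 > 22.3 → include.
Rate on top 2: 22.87. shrews: 18.8 < 22.87 → exclude; stop.
Optimal diet: fledglings, mice — 2 of 3 types.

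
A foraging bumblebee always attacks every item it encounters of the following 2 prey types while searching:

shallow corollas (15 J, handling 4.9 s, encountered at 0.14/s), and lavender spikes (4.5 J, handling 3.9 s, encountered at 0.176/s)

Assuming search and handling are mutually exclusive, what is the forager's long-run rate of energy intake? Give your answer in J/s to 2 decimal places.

1.22 J/s

R = Σλ_iE_i / (1 + Σλ_ih_i)
Numerator: 0.14×15 + 0.176×4.5 = 2.892
Denominator: 1 + 0.14×4.9 + 0.176×3.9 = 2.372
R = 2.892/2.372 = 1.219 J/s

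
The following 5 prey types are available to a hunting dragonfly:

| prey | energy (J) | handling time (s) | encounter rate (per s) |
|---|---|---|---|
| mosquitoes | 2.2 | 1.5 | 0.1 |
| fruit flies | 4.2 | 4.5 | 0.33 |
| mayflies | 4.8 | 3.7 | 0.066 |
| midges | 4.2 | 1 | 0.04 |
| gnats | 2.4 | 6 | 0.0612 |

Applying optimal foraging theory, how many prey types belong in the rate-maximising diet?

E/h in descending order: midges 4.2, mosquitoes 1.47, mayflies 1.3, fruit flies 0.933, gnats 0.4 J/s. The optimal diet is the largest prefix of this list for which every included type satisfies E_i/h_i > R on the types above it.
Rate on top 1: 0.1615. mosquitoes: 1.47 > 0.1615 → include.
Rate on top 2: 0.3261. mayflies: 1.3 > 0.3261 → include.
Rate on top 3: 0.4914. fruit flies: 0.933 > 0.4914 → include.
Rate on top 4: 0.7162. gnats: 0.4 < 0.7162 → exclude; stop.
Optimal diet: midges, mosquitoes, mayflies, fruit flies — 4 of 5 types.

4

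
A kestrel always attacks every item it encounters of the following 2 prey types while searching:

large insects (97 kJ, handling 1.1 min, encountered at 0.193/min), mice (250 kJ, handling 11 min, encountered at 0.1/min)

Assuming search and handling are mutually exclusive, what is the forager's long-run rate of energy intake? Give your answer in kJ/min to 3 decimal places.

R = Σλ_iE_i / (1 + Σλ_ih_i)
Numerator: 0.193×97 + 0.1×250 = 43.72
Denominator: 1 + 0.193×1.1 + 0.1×11 = 2.312
R = 43.72/2.312 = 18.91 kJ/min

18.908 kJ/min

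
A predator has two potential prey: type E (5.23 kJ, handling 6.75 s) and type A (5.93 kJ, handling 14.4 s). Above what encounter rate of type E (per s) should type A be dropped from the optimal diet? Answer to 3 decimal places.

0.168 per s

At the threshold, the rate on type E alone equals the profitability of type A: λ·5.23/(1 + λ·6.75) = 5.93/14.4 = 0.4118.
Rearranging, λ(5.23 − 0.4118×6.75) = 0.4118, so λ = 0.4118/2.45 = 0.1681 per s.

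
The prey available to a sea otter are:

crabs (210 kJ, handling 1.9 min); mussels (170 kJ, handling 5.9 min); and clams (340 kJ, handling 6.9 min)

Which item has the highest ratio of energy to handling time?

crabs

Profitability E/h (kJ/min): crabs = 210/1.9 = 111, mussels = 170/5.9 = 28.8, clams = 340/6.9 = 49.3.
Ranked: crabs > clams > mussels.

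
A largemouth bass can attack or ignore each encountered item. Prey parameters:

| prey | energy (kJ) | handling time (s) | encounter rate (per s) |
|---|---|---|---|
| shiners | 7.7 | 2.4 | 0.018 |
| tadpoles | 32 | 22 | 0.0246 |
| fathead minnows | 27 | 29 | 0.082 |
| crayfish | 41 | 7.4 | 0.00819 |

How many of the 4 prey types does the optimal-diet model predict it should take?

Profitabilities (E/h, kJ/s): crayfish 5.54, shiners 3.21, tadpoles 1.45, fathead minnows 0.931. Add prey in this order while the next type's profitability exceeds the intake rate on those already taken.
Rate on top 1: 0.3166. shiners: 3.21 > 0.3166 → include.
Rate on top 2: 0.4298. tadpoles: 1.45 > 0.4298 → include.
Rate on top 3: 0.7669. fathead minnows: 0.931 > 0.7669 → include.
Optimal diet: crayfish, shiners, tadpoles, fathead minnows — 4 of 4 types.

4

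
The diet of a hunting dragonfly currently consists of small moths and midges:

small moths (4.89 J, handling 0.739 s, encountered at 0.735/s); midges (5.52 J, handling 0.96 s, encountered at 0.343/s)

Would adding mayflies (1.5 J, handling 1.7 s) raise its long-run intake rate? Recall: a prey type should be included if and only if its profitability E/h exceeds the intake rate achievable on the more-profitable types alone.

No

Intake rate on the current diet: R = (0.735×4.89 + 0.343×5.52) / (1 + 0.735×0.739 + 0.343×0.96) = 5.488/1.872 = 2.931 J/s.
Profitability of mayflies: 1.5/1.7 = 0.8824 J/s.
0.8824 < 2.931, so adding mayflies would lower the average — exclude it.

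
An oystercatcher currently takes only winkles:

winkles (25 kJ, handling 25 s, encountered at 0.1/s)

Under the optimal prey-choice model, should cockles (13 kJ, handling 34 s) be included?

Intake rate on the current diet: R = (0.1×25) / (1 + 0.1×25) = 2.5/3.5 = 0.7143 kJ/s.
cockles: E/h = 13/34 = 0.3824 kJ/s.
Since 0.3824 < R, time spent handling cockles is better spent searching.

No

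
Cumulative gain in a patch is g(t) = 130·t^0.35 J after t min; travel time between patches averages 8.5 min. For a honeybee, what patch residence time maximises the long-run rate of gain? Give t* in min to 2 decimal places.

Maximise g(t)/(T+t): set derivative to zero → g'(t)(T+t) = g(t).
g'(t) = 0.35·130·t^-0.65. Setting 0.35·130·t^-0.65 = 130·t^0.35/(8.5+t) gives 0.35(8.5+t) = t, so 0.65·t = 0.35×8.5.
t* = 0.35×8.5/0.65 = 4.577 min.

4.58 min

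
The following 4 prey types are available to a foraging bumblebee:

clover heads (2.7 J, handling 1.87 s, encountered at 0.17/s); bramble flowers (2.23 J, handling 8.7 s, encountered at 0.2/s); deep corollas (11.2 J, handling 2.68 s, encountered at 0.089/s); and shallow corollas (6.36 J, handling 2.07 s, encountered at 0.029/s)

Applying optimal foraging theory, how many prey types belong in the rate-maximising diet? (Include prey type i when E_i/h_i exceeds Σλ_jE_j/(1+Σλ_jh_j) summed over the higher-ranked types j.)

E/h in descending order: deep corollas 4.18, shallow corollas 3.07, clover heads 1.44, bramble flowers 0.256 J/s. The optimal diet is the largest prefix of this list for which every included type satisfies E_i/h_i > R on the types above it.
Rate on top 1: 0.8048. shallow corollas: 3.07 > 0.8048 → include.
Rate on top 2: 0.9097. clover heads: 1.44 > 0.9097 → include.
Rate on top 3: 1.015. bramble flowers: 0.256 < 1.015 → exclude; stop.
Optimal diet: deep corollas, shallow corollas, clover heads — 3 of 4 types.

3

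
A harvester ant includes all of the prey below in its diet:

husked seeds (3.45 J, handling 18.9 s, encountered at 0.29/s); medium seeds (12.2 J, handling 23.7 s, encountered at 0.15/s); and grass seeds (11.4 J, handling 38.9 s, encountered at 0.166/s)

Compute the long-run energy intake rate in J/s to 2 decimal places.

0.29 J/s

R = Σλ_iE_i / (1 + Σλ_ih_i)
Numerator: 0.29×3.45 + 0.15×12.2 + 0.166×11.4 = 4.723
Denominator: 1 + 0.29×18.9 + 0.15×23.7 + 0.166×38.9 = 16.49
R = 4.723/16.49 = 0.2864 J/s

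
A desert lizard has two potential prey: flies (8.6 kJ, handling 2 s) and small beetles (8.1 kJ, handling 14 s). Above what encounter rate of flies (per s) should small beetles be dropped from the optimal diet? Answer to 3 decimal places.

At the threshold, the rate on flies alone equals the profitability of small beetles: λ·8.6/(1 + λ·2) = 8.1/14 = 0.5786.
Rearranging, λ(8.6 − 0.5786×2) = 0.5786, so λ = 0.5786/7.443 = 0.07774 per s.

0.078 per s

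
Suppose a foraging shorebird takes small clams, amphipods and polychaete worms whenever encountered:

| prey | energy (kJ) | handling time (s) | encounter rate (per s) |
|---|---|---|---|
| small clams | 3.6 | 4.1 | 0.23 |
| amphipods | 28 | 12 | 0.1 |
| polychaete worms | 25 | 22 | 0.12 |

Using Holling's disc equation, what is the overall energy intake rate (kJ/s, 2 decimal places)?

Energy encountered per unit search time: 0.23×3.6 + 0.1×28 + 0.12×25 = 6.628 kJ/s.
Handling time per unit search time: 0.23×4.1 + 0.1×12 + 0.12×22 = 4.783.
Rate = 6.628/(1 + 4.783) = 1.146 kJ/s.

1.15 kJ/s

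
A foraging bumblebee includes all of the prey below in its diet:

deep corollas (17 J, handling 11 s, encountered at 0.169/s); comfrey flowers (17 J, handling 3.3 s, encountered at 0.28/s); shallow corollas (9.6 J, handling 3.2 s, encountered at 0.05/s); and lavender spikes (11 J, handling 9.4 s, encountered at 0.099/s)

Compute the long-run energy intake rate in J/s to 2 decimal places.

1.89 J/s

R = Σλ_iE_i / (1 + Σλ_ih_i)
Numerator: 0.169×17 + 0.28×17 + 0.05×9.6 + 0.099×11 = 9.202
Denominator: 1 + 0.169×11 + 0.28×3.3 + 0.05×3.2 + 0.099×9.4 = 4.874
R = 9.202/4.874 = 1.888 J/s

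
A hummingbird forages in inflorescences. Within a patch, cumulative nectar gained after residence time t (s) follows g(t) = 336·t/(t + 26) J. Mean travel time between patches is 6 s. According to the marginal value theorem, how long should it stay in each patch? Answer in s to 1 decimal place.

12.5 s

Optimal t* satisfies g'(t*) = g(t*)/(T + t*).
g'(t) = 336·26/(t + 26)². Setting 336·26/(t+26)² = 336t/[(t+26)(6+t)] gives 26(6+t) = t(t+26), so t² = 26×6 = 156.
t* = √156 = 12.49 s.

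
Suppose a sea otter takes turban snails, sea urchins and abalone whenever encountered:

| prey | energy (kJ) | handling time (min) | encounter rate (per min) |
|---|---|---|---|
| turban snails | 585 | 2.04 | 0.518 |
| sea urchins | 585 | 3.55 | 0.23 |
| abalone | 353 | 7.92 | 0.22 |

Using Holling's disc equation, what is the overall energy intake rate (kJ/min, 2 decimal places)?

111.63 kJ/min

Energy encountered per unit search time: 0.518×585 + 0.23×585 + 0.22×353 = 515.2 kJ/min.
Handling time per unit search time: 0.518×2.04 + 0.23×3.55 + 0.22×7.92 = 3.616.
Rate = 515.2/(1 + 3.616) = 111.6 kJ/min.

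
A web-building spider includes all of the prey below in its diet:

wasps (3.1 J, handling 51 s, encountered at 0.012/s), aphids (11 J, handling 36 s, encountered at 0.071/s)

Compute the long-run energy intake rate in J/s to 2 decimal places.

R = Σλ_iE_i / (1 + Σλ_ih_i)
Numerator: 0.012×3.1 + 0.071×11 = 0.8182
Denominator: 1 + 0.012×51 + 0.071×36 = 4.168
R = 0.8182/4.168 = 0.1963 J/s

0.20 J/s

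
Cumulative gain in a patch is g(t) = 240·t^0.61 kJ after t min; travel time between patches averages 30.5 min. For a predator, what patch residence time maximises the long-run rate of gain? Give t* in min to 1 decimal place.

Optimal t* satisfies g'(t*) = g(t*)/(T + t*).
g'(t) = 0.61·240·t^-0.39. Setting 0.61·240·t^-0.39 = 240·t^0.61/(30.5+t) gives 0.61(30.5+t) = t, so 0.39·t = 0.61×30.5.
t* = 0.61×30.5/0.39 = 47.71 min.

47.7 min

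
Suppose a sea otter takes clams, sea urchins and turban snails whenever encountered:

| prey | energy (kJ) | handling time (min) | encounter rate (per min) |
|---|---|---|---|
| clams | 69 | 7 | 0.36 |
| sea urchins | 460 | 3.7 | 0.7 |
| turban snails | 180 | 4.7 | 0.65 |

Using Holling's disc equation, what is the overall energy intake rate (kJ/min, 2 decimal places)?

50.61 kJ/min

Energy encountered per unit search time: 0.36×69 + 0.7×460 + 0.65×180 = 463.8 kJ/min.
Handling time per unit search time: 0.36×7 + 0.7×3.7 + 0.65×4.7 = 8.165.
Rate = 463.8/(1 + 8.165) = 50.61 kJ/min.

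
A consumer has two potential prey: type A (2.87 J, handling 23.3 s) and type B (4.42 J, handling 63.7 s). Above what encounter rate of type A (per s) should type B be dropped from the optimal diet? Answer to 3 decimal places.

At the threshold, the rate on type A alone equals the profitability of type B: λ·2.87/(1 + λ·23.3) = 4.42/63.7 = 0.06939.
Rearranging, λ(2.87 − 0.06939×23.3) = 0.06939, so λ = 0.06939/1.253 = 0.05537 per s.

0.055 per s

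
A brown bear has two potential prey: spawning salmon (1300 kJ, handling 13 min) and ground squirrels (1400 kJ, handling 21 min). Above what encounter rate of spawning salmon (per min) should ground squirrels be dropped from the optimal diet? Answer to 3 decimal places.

0.154 per min

At the threshold, the rate on spawning salmon alone equals the profitability of ground squirrels: λ·1300/(1 + λ·13) = 1400/21 = 66.67.
Rearranging, λ(1300 − 66.67×13) = 66.67, so λ = 66.67/433.3 = 0.1538 per min.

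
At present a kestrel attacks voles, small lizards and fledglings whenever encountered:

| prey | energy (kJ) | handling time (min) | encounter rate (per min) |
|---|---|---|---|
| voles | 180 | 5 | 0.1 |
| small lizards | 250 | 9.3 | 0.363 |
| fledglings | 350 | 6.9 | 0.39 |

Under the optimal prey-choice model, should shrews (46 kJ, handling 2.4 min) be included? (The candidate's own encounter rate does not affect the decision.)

Intake rate on the current diet: R = (0.1×180 + 0.363×250 + 0.39×350) / (1 + 0.1×5 + 0.363×9.3 + 0.39×6.9) = 245.2/7.567 = 32.41 kJ/min.
Profitability of shrews: 46/2.4 = 19.17 kJ/min.
19.17 < 32.41, so adding shrews would lower the average — exclude it.

No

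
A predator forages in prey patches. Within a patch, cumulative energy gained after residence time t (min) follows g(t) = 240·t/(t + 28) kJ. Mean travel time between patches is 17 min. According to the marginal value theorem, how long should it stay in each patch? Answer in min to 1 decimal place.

21.8 min

By the marginal value theorem, leave when the instantaneous gain rate g'(t) equals the habitat-wide average g(t)/(T + t).
g'(t) = 240·28/(t + 28)². Setting 240·28/(t+28)² = 240t/[(t+28)(17+t)] gives 28(17+t) = t(t+28), so t² = 28×17 = 476.
t* = √476 = 21.82 min.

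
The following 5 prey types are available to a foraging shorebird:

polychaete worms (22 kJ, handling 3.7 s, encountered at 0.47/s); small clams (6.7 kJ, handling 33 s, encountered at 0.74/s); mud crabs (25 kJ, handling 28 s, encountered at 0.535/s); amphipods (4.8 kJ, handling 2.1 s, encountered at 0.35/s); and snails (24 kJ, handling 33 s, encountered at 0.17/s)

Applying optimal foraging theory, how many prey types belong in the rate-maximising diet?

Rank by E/h (kJ/s): polychaete worms 5.95, amphipods 2.29, mud crabs 0.893, snails 0.727, small clams 0.203. Include each in turn until the next type's E/h falls below the running intake rate.
Rate on top 1: 3.775. amphipods: 2.29 < 3.775 → exclude; stop.
Optimal diet: polychaete worms — 1 of 5 types.

1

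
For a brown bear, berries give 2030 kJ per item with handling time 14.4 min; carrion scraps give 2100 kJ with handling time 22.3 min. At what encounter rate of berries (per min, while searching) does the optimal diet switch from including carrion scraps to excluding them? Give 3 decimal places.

0.140 per min

The zero-one rule: include carrion scraps iff E₂/h₂ > λE₁/(1+λh₁). Equality gives the switch point.
λE₁h₂ = E₂ + λE₂h₁ ⇒ λ = E₂/(E₁h₂ − E₂h₁) = 2100/(4.527e+04 − 3.024e+04) = 0.1397 per min.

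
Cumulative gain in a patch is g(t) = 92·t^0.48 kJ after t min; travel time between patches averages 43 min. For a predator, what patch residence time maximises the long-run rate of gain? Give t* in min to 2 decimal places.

39.69 min

Maximise g(t)/(T+t): set derivative to zero → g'(t)(T+t) = g(t).
g'(t) = 0.48·92·t^-0.52. Setting 0.48·92·t^-0.52 = 92·t^0.48/(43+t) gives 0.48(43+t) = t, so 0.52·t = 0.48×43.
t* = 0.48×43/0.52 = 39.69 min.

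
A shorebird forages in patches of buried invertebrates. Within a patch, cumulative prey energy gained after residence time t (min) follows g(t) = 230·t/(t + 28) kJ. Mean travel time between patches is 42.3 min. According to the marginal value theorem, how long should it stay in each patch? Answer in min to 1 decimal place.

34.4 min

By the marginal value theorem, leave when the instantaneous gain rate g'(t) equals the habitat-wide average g(t)/(T + t).
g'(t) = 230·28/(t + 28)². Setting 230·28/(t+28)² = 230t/[(t+28)(42.3+t)] gives 28(42.3+t) = t(t+28), so t² = 28×42.3 = 1184.
t* = √1184 = 34.42 min.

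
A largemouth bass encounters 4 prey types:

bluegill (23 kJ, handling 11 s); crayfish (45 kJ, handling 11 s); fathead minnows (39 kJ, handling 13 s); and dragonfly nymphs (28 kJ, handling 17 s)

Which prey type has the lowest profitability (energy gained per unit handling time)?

Profitability E/h (kJ/s): bluegill = 23/11 = 2.09, crayfish = 45/11 = 4.09, fathead minnows = 39/13 = 3, dragonfly nymphs = 28/17 = 1.65.
Ranked: crayfish > fathead minnows > bluegill > dragonfly nymphs.

dragonfly nymphs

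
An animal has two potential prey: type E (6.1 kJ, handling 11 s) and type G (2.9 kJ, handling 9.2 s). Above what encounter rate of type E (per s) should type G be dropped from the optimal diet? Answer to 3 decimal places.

Drop type G once their profitability E₂/h₂ falls below the rate achievable on type E alone: E₂/h₂ = λE₁/(1 + λh₁).
Solve for λ: λE₁h₂ = E₂(1 + λh₁) → λ(E₁h₂ − E₂h₁) = E₂ → λ = E₂/(E₁h₂ − E₂h₁).
λ = 2.9/(6.1×9.2 − 2.9×11) = 2.9/24.22 = 0.1197 per s.

0.120 per s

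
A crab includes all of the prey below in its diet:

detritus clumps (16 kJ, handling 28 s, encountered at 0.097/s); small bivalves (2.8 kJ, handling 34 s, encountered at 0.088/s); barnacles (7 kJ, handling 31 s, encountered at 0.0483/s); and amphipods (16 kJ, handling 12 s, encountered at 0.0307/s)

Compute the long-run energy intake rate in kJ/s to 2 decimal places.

0.31 kJ/s

R = (0.097×16 + 0.088×2.8 + 0.0483×7 + 0.0307×16) / (1 + 0.097×28 + 0.088×34 + 0.0483×31 + 0.0307×12) = 2.628/8.574 = 0.3065 kJ/s.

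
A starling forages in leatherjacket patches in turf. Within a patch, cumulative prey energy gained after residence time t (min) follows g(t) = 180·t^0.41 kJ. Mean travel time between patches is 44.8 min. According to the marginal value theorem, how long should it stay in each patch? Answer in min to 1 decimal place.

31.1 min

Maximise g(t)/(T+t): set derivative to zero → g'(t)(T+t) = g(t).
g'(t) = 0.41·180·t^-0.59. Setting 0.41·180·t^-0.59 = 180·t^0.41/(44.8+t) gives 0.41(44.8+t) = t, so 0.59·t = 0.41×44.8.
t* = 0.41×44.8/0.59 = 31.13 min.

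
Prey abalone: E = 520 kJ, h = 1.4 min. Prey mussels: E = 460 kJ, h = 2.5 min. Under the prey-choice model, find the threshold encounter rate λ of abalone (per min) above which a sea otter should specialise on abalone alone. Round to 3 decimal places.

The zero-one rule: include mussels iff E₂/h₂ > λE₁/(1+λh₁). Equality gives the switch point.
λE₁h₂ = E₂ + λE₂h₁ ⇒ λ = E₂/(E₁h₂ − E₂h₁) = 460/(1300 − 644) = 0.7012 per min.

0.701 per min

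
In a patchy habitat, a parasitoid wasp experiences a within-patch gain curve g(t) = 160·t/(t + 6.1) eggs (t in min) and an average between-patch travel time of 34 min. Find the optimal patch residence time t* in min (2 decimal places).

Maximise g(t)/(T+t): set derivative to zero → g'(t)(T+t) = g(t).
g'(t) = 160·6.1/(t + 6.1)². Setting 160·6.1/(t+6.1)² = 160t/[(t+6.1)(34+t)] gives 6.1(34+t) = t(t+6.1), so t² = 6.1×34 = 207.4.
t* = √207.4 = 14.4 min.

14.40 min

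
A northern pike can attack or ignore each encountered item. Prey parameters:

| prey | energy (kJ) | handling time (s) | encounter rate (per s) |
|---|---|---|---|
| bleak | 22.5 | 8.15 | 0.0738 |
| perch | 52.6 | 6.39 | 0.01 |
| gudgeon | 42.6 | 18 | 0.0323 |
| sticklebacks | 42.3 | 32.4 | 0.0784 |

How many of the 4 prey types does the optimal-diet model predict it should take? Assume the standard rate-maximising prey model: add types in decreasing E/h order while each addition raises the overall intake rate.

3

Profitabilities (E/h, kJ/s): perch 8.23, bleak 2.76, gudgeon 2.37, sticklebacks 1.31. Add prey in this order while the next type's profitability exceeds the intake rate on those already taken.
Rate on top 1: 0.4944. bleak: 2.76 > 0.4944 → include.
Rate on top 2: 1.313. gudgeon: 2.37 > 1.313 → include.
Rate on top 3: 1.586. sticklebacks: 1.31 < 1.586 → exclude; stop.
Optimal diet: perch, bleak, gudgeon — 3 of 4 types.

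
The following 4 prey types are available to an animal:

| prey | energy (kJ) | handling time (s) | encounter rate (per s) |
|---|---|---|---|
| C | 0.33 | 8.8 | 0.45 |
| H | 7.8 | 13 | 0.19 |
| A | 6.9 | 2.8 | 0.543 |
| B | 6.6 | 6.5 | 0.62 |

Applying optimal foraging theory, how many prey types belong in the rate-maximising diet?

1

Rank by E/h (kJ/s): A 2.46, B 1.02, H 0.6, C 0.0375. Include each in turn until the next type's E/h falls below the running intake rate.
Rate on top 1: 1.487. B: 1.02 < 1.487 → exclude; stop.
Optimal diet: A — 1 of 4 types.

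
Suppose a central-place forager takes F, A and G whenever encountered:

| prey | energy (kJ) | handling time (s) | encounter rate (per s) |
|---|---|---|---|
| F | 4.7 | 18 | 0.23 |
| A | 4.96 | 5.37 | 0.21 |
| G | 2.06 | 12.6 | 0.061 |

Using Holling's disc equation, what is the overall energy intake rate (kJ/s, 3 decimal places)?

Energy encountered per unit search time: 0.23×4.7 + 0.21×4.96 + 0.061×2.06 = 2.248 kJ/s.
Handling time per unit search time: 0.23×18 + 0.21×5.37 + 0.061×12.6 = 6.036.
Rate = 2.248/(1 + 6.036) = 0.3195 kJ/s.

0.320 kJ/s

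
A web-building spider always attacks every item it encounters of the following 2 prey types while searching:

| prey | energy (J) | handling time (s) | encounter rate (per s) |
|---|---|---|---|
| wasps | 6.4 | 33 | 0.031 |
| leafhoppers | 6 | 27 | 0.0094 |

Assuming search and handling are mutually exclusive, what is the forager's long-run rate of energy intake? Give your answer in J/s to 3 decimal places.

0.112 J/s

Energy encountered per unit search time: 0.031×6.4 + 0.0094×6 = 0.2548 J/s.
Handling time per unit search time: 0.031×33 + 0.0094×27 = 1.277.
Rate = 0.2548/(1 + 1.277) = 0.1119 J/s.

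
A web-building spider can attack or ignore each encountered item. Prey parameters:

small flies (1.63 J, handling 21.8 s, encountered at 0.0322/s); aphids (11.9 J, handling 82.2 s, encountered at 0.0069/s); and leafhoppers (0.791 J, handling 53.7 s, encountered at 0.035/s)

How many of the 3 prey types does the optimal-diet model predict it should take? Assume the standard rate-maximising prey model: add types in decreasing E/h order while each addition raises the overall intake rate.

2

E/h in descending order: aphids 0.145, small flies 0.0748, leafhoppers 0.0147 J/s. The optimal diet is the largest prefix of this list for which every included type satisfies E_i/h_i > R on the types above it.
Rate on top 1: 0.05239. small flies: 0.0748 > 0.05239 → include.
Rate on top 2: 0.05932. leafhoppers: 0.0147 < 0.05932 → exclude; stop.
Optimal diet: aphids, small flies — 2 of 3 types.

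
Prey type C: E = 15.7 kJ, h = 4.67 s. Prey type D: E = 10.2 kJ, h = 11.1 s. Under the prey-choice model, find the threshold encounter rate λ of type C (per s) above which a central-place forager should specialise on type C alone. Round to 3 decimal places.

0.081 per s

The zero-one rule: include type D iff E₂/h₂ > λE₁/(1+λh₁). Equality gives the switch point.
λE₁h₂ = E₂ + λE₂h₁ ⇒ λ = E₂/(E₁h₂ − E₂h₁) = 10.2/(174.3 − 47.63) = 0.08055 per s.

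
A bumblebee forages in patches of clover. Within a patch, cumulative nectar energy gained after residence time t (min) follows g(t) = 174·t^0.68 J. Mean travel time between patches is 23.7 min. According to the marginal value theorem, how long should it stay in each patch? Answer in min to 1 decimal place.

50.4 min

Optimal t* satisfies g'(t*) = g(t*)/(T + t*).
g'(t) = 0.68·174·t^-0.32. Setting 0.68·174·t^-0.32 = 174·t^0.68/(23.7+t) gives 0.68(23.7+t) = t, so 0.32·t = 0.68×23.7.
t* = 0.68×23.7/0.32 = 50.36 min.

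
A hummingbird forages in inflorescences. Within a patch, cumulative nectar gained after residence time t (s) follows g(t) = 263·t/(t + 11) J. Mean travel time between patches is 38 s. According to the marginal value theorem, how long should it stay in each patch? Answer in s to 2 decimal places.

By the marginal value theorem, leave when the instantaneous gain rate g'(t) equals the habitat-wide average g(t)/(T + t).
g'(t) = 263·11/(t + 11)². Setting 263·11/(t+11)² = 263t/[(t+11)(38+t)] gives 11(38+t) = t(t+11), so t² = 11×38 = 418.
t* = √418 = 20.45 s.

20.45 s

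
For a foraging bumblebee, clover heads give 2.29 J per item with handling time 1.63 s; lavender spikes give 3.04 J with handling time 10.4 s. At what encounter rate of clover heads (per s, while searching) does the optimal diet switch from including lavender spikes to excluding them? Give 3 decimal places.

At the threshold, the rate on clover heads alone equals the profitability of lavender spikes: λ·2.29/(1 + λ·1.63) = 3.04/10.4 = 0.2923.
Rearranging, λ(2.29 − 0.2923×1.63) = 0.2923, so λ = 0.2923/1.814 = 0.1612 per s.

0.161 per s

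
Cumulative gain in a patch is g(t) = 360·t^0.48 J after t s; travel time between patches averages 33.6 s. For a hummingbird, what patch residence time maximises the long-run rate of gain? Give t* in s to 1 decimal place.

31.0 s

Optimal t* satisfies g'(t*) = g(t*)/(T + t*).
g'(t) = 0.48·360·t^-0.52. Setting 0.48·360·t^-0.52 = 360·t^0.48/(33.6+t) gives 0.48(33.6+t) = t, so 0.52·t = 0.48×33.6.
t* = 0.48×33.6/0.52 = 31.02 s.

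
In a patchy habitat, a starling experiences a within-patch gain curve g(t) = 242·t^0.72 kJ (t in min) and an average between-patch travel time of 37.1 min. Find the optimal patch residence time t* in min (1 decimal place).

95.4 min

Optimal t* satisfies g'(t*) = g(t*)/(T + t*).
g'(t) = 0.72·242·t^-0.28. Setting 0.72·242·t^-0.28 = 242·t^0.72/(37.1+t) gives 0.72(37.1+t) = t, so 0.28·t = 0.72×37.1.
t* = 0.72×37.1/0.28 = 95.4 min.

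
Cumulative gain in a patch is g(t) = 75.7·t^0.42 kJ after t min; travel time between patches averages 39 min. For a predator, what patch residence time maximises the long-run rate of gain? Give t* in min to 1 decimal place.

28.2 min

Optimal t* satisfies g'(t*) = g(t*)/(T + t*).
g'(t) = 0.42·75.7·t^-0.58. Setting 0.42·75.7·t^-0.58 = 75.7·t^0.42/(39+t) gives 0.42(39+t) = t, so 0.58·t = 0.42×39.
t* = 0.42×39/0.58 = 28.24 min.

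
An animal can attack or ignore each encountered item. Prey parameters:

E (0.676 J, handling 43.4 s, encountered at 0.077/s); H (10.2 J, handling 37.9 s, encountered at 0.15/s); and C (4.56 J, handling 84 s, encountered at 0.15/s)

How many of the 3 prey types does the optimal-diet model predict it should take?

1

E/h in descending order: H 0.269, C 0.0543, E 0.0156 J/s. The optimal diet is the largest prefix of this list for which every included type satisfies E_i/h_i > R on the types above it.
Rate on top 1: 0.2289. C: 0.0543 < 0.2289 → exclude; stop.
Optimal diet: H — 1 of 3 types.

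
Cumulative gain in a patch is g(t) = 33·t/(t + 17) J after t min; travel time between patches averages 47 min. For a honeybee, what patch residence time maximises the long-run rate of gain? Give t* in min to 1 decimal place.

28.3 min

Optimal t* satisfies g'(t*) = g(t*)/(T + t*).
g'(t) = 33·17/(t + 17)². Setting 33·17/(t+17)² = 33t/[(t+17)(47+t)] gives 17(47+t) = t(t+17), so t² = 17×47 = 799.
t* = √799 = 28.27 min.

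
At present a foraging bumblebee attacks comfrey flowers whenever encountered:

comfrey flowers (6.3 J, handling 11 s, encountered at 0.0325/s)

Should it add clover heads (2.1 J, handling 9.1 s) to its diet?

Yes

On comfrey flowers alone, R = ΣλE/(1+Σλh) = 0.2047/1.357 = 0.1508 J/s.
Profitability of clover heads: 2.1/9.1 = 0.2308 J/s.
Since 0.2308 > R, including clover heads increases the long-run rate.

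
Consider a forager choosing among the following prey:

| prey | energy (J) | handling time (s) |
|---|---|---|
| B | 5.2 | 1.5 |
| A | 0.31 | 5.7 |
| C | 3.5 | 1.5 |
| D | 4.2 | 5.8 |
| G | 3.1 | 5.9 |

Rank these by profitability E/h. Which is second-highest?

Profitability E/h (J/s): B = 5.2/1.5 = 3.47, A = 0.31/5.7 = 0.0544, C = 3.5/1.5 = 2.33, D = 4.2/5.8 = 0.724, G = 3.1/5.9 = 0.525.
Ranked: B > C > D > G > A.

C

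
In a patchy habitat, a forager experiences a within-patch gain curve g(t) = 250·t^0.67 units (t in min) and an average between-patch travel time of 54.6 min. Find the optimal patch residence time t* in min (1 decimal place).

110.9 min

By the marginal value theorem, leave when the instantaneous gain rate g'(t) equals the habitat-wide average g(t)/(T + t).
g'(t) = 0.67·250·t^-0.33. Setting 0.67·250·t^-0.33 = 250·t^0.67/(54.6+t) gives 0.67(54.6+t) = t, so 0.33·t = 0.67×54.6.
t* = 0.67×54.6/0.33 = 110.9 min.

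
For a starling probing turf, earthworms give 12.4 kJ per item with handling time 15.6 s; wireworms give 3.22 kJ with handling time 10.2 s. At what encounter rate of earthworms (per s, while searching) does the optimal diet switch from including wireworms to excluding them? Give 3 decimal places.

At the threshold, the rate on earthworms alone equals the profitability of wireworms: λ·12.4/(1 + λ·15.6) = 3.22/10.2 = 0.3157.
Rearranging, λ(12.4 − 0.3157×15.6) = 0.3157, so λ = 0.3157/7.475 = 0.04223 per s.

0.042 per s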